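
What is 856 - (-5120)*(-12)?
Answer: -60584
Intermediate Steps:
856 - (-5120)*(-12) = 856 - 1280*48 = 856 - 61440 = -60584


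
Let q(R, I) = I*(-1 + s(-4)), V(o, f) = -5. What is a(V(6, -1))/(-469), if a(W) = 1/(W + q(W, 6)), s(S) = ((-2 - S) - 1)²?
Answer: 1/2345 ≈ 0.00042644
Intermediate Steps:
s(S) = (-3 - S)²
q(R, I) = 0 (q(R, I) = I*(-1 + (3 - 4)²) = I*(-1 + (-1)²) = I*(-1 + 1) = I*0 = 0)
a(W) = 1/W (a(W) = 1/(W + 0) = 1/W)
a(V(6, -1))/(-469) = 1/(-5*(-469)) = -⅕*(-1/469) = 1/2345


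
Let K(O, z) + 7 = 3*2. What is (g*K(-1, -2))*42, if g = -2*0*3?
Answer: 0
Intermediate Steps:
g = 0 (g = 0*3 = 0)
K(O, z) = -1 (K(O, z) = -7 + 3*2 = -7 + 6 = -1)
(g*K(-1, -2))*42 = (0*(-1))*42 = 0*42 = 0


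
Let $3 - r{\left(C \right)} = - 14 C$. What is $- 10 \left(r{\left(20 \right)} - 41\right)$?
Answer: $-2420$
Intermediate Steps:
$r{\left(C \right)} = 3 + 14 C$ ($r{\left(C \right)} = 3 - - 14 C = 3 + 14 C$)
$- 10 \left(r{\left(20 \right)} - 41\right) = - 10 \left(\left(3 + 14 \cdot 20\right) - 41\right) = - 10 \left(\left(3 + 280\right) - 41\right) = - 10 \left(283 - 41\right) = \left(-10\right) 242 = -2420$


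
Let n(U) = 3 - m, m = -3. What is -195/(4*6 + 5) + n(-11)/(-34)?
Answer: -3402/493 ≈ -6.9006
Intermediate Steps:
n(U) = 6 (n(U) = 3 - 1*(-3) = 3 + 3 = 6)
-195/(4*6 + 5) + n(-11)/(-34) = -195/(4*6 + 5) + 6/(-34) = -195/(24 + 5) + 6*(-1/34) = -195/29 - 3/17 = -3402/493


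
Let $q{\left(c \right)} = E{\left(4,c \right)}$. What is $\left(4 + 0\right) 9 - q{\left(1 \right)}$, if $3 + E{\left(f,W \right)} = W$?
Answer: $38$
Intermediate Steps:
$E{\left(f,W \right)} = -3 + W$
$q{\left(c \right)} = -3 + c$
$\left(4 + 0\right) 9 - q{\left(1 \right)} = \left(4 + 0\right) 9 - \left(-3 + 1\right) = 4 \cdot 9 - -2 = 36 + 2 = 38$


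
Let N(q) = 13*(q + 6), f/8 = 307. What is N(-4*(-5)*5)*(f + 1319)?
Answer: 5201950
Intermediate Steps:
f = 2456 (f = 8*307 = 2456)
N(q) = 78 + 13*q (N(q) = 13*(6 + q) = 78 + 13*q)
N(-4*(-5)*5)*(f + 1319) = (78 + 13*(-4*(-5)*5))*(2456 + 1319) = (78 + 13*(20*5))*3775 = (78 + 13*100)*3775 = (78 + 1300)*3775 = 1378*3775 = 5201950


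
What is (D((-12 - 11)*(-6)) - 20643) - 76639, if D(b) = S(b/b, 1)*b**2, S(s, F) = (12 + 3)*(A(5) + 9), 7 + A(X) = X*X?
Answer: 7615538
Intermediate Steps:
A(X) = -7 + X**2 (A(X) = -7 + X*X = -7 + X**2)
S(s, F) = 405 (S(s, F) = (12 + 3)*((-7 + 5**2) + 9) = 15*((-7 + 25) + 9) = 15*(18 + 9) = 15*27 = 405)
D(b) = 405*b**2
(D((-12 - 11)*(-6)) - 20643) - 76639 = (405*((-12 - 11)*(-6))**2 - 20643) - 76639 = (405*(-23*(-6))**2 - 20643) - 76639 = (405*138**2 - 20643) - 76639 = (405*19044 - 20643) - 76639 = (7712820 - 20643) - 76639 = 7692177 - 76639 = 7615538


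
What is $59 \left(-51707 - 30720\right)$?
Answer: $-4863193$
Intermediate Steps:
$59 \left(-51707 - 30720\right) = 59 \left(-82427\right) = -4863193$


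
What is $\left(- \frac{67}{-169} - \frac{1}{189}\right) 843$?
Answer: $\frac{3510814}{10647} \approx 329.75$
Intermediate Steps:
$\left(- \frac{67}{-169} - \frac{1}{189}\right) 843 = \left(\left(-67\right) \left(- \frac{1}{169}\right) - \frac{1}{189}\right) 843 = \left(\frac{67}{169} - \frac{1}{189}\right) 843 = \frac{12494}{31941} \cdot 843 = \frac{3510814}{10647}$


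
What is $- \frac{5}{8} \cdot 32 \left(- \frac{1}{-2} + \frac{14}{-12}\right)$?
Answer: $\frac{40}{3} \approx 13.333$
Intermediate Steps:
$- \frac{5}{8} \cdot 32 \left(- \frac{1}{-2} + \frac{14}{-12}\right) = \left(-5\right) \frac{1}{8} \cdot 32 \left(\left(-1\right) \left(- \frac{1}{2}\right) + 14 \left(- \frac{1}{12}\right)\right) = \left(- \frac{5}{8}\right) 32 \left(\frac{1}{2} - \frac{7}{6}\right) = \left(-20\right) \left(- \frac{2}{3}\right) = \frac{40}{3}$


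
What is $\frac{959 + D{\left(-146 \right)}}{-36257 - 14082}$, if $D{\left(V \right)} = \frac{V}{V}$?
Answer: $- \frac{960}{50339} \approx -0.019071$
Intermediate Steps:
$D{\left(V \right)} = 1$
$\frac{959 + D{\left(-146 \right)}}{-36257 - 14082} = \frac{959 + 1}{-36257 - 14082} = \frac{960}{-50339} = 960 \left(- \frac{1}{50339}\right) = - \frac{960}{50339}$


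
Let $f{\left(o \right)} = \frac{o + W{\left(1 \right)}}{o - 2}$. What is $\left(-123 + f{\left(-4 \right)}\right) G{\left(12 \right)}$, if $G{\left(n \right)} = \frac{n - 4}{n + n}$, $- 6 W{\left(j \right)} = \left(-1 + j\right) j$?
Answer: $- \frac{367}{9} \approx -40.778$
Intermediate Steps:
$W{\left(j \right)} = - \frac{j \left(-1 + j\right)}{6}$ ($W{\left(j \right)} = - \frac{\left(-1 + j\right) j}{6} = - \frac{j \left(-1 + j\right)}{6}$)
$f{\left(o \right)} = \frac{o}{-2 + o}$ ($f{\left(o \right)} = \frac{o + \frac{1}{6} \cdot 1 \left(1 - 1\right)}{o - 2} = \frac{o + \frac{1}{6} \cdot 1 \left(1 - 1\right)}{-2 + o} = \frac{o + \frac{1}{6} \cdot 1 \cdot 0}{-2 + o} = \frac{o + 0}{-2 + o} = \frac{o}{-2 + o}$)
$G{\left(n \right)} = \frac{-4 + n}{2 n}$
$\left(-123 + f{\left(-4 \right)}\right) G{\left(12 \right)} = \left(-123 - \frac{4}{-2 - 4}\right) \frac{-4 + 12}{2 \cdot 12} = \left(-123 - \frac{4}{-6}\right) \frac{1}{2} \cdot \frac{1}{12} \cdot 8 = \left(-123 - - \frac{2}{3}\right) \frac{1}{3} = \left(-123 + \frac{2}{3}\right) \frac{1}{3} = \left(- \frac{367}{3}\right) \frac{1}{3} = - \frac{367}{9}$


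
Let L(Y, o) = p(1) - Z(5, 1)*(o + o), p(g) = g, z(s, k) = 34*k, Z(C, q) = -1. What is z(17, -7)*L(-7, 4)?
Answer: -2142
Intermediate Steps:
L(Y, o) = 1 + 2*o (L(Y, o) = 1 - (-1)*(o + o) = 1 - (-1)*2*o = 1 - (-2)*o = 1 + 2*o)
z(17, -7)*L(-7, 4) = (34*(-7))*(1 + 2*4) = -238*(1 + 8) = -238*9 = -2142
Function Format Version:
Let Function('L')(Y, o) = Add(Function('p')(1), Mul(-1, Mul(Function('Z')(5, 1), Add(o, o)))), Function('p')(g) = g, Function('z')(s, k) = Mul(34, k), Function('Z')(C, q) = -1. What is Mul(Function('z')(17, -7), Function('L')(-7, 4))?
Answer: -2142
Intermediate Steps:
Function('L')(Y, o) = Add(1, Mul(2, o)) (Function('L')(Y, o) = Add(1, Mul(-1, Mul(-1, Add(o, o)))) = Add(1, Mul(-1, Mul(-1, Mul(2, o)))) = Add(1, Mul(-1, Mul(-2, o))) = Add(1, Mul(2, o)))
Mul(Function('z')(17, -7), Function('L')(-7, 4)) = Mul(Mul(34, -7), Add(1, Mul(2, 4))) = Mul(-238, Add(1, 8)) = Mul(-238, 9) = -2142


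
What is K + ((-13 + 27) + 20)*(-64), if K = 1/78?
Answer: -169727/78 ≈ -2176.0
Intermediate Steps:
K = 1/78 ≈ 0.012821
K + ((-13 + 27) + 20)*(-64) = 1/78 + ((-13 + 27) + 20)*(-64) = 1/78 + (14 + 20)*(-64) = 1/78 + 34*(-64) = 1/78 - 2176 = -169727/78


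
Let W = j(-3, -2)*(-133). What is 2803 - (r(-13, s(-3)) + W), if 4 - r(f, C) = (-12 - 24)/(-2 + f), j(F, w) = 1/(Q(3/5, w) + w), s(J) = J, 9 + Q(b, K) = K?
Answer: 181426/65 ≈ 2791.2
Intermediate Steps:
Q(b, K) = -9 + K
j(F, w) = 1/(-9 + 2*w) (j(F, w) = 1/((-9 + w) + w) = 1/(-9 + 2*w))
r(f, C) = 4 + 36/(-2 + f) (r(f, C) = 4 - (-12 - 24)/(-2 + f) = 4 - (-36)/(-2 + f) = 4 + 36/(-2 + f))
W = 133/13 (W = -133/(-9 + 2*(-2)) = -133/(-9 - 4) = -133/(-13) = -1/13*(-133) = 133/13 ≈ 10.231)
2803 - (r(-13, s(-3)) + W) = 2803 - (4*(7 - 13)/(-2 - 13) + 133/13) = 2803 - (4*(-6)/(-15) + 133/13) = 2803 - (4*(-1/15)*(-6) + 133/13) = 2803 - (8/5 + 133/13) = 2803 - 1*769/65 = 2803 - 769/65 = 181426/65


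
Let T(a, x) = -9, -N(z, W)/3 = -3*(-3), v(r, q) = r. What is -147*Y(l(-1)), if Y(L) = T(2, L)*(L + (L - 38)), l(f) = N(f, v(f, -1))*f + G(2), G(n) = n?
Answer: 26460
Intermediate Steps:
N(z, W) = -27 (N(z, W) = -(-9)*(-3) = -3*9 = -27)
l(f) = 2 - 27*f (l(f) = -27*f + 2 = 2 - 27*f)
Y(L) = 342 - 18*L (Y(L) = -9*(L + (L - 38)) = -9*(L + (-38 + L)) = -9*(-38 + 2*L) = 342 - 18*L)
-147*Y(l(-1)) = -147*(342 - 18*(2 - 27*(-1))) = -147*(342 - 18*(2 + 27)) = -147*(342 - 18*29) = -147*(342 - 522) = -147*(-180) = 26460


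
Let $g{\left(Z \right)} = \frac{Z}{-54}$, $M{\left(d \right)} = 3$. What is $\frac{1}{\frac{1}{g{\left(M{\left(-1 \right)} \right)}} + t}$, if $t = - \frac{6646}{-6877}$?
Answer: $- \frac{6877}{117140} \approx -0.058708$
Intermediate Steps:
$g{\left(Z \right)} = - \frac{Z}{54}$ ($g{\left(Z \right)} = Z \left(- \frac{1}{54}\right) = - \frac{Z}{54}$)
$t = \frac{6646}{6877}$ ($t = \left(-6646\right) \left(- \frac{1}{6877}\right) = \frac{6646}{6877} \approx 0.96641$)
$\frac{1}{\frac{1}{g{\left(M{\left(-1 \right)} \right)}} + t} = \frac{1}{\frac{1}{\left(- \frac{1}{54}\right) 3} + \frac{6646}{6877}} = \frac{1}{\frac{1}{- \frac{1}{18}} + \frac{6646}{6877}} = \frac{1}{-18 + \frac{6646}{6877}} = \frac{1}{- \frac{117140}{6877}} = - \frac{6877}{117140}$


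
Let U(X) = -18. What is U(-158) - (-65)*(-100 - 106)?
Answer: -13408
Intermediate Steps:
U(-158) - (-65)*(-100 - 106) = -18 - (-65)*(-100 - 106) = -18 - (-65)*(-206) = -18 - 1*13390 = -18 - 13390 = -13408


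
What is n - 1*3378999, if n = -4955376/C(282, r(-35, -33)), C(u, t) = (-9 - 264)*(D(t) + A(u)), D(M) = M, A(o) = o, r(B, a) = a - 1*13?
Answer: -18141432683/5369 ≈ -3.3789e+6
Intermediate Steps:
r(B, a) = -13 + a (r(B, a) = a - 13 = -13 + a)
C(u, t) = -273*t - 273*u (C(u, t) = (-9 - 264)*(t + u) = -273*(t + u) = -273*t - 273*u)
n = 412948/5369 (n = -4955376/(-273*(-13 - 33) - 273*282) = -4955376/(-273*(-46) - 76986) = -4955376/(12558 - 76986) = -4955376/(-64428) = -4955376*(-1/64428) = 412948/5369 ≈ 76.913)
n - 1*3378999 = 412948/5369 - 1*3378999 = 412948/5369 - 3378999 = -18141432683/5369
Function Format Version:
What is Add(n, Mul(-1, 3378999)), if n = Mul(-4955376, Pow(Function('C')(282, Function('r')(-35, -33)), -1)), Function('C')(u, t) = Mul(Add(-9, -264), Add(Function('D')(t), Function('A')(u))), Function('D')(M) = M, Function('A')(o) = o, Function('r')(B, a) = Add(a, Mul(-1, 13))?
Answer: Rational(-18141432683, 5369) ≈ -3.3789e+6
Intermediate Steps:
Function('r')(B, a) = Add(-13, a) (Function('r')(B, a) = Add(a, -13) = Add(-13, a))
Function('C')(u, t) = Add(Mul(-273, t), Mul(-273, u)) (Function('C')(u, t) = Mul(Add(-9, -264), Add(t, u)) = Mul(-273, Add(t, u)) = Add(Mul(-273, t), Mul(-273, u)))
n = Rational(412948, 5369) (n = Mul(-4955376, Pow(Add(Mul(-273, Add(-13, -33)), Mul(-273, 282)), -1)) = Mul(-4955376, Pow(Add(Mul(-273, -46), -76986), -1)) = Mul(-4955376, Pow(Add(12558, -76986), -1)) = Mul(-4955376, Pow(-64428, -1)) = Mul(-4955376, Rational(-1, 64428)) = Rational(412948, 5369) ≈ 76.913)
Add(n, Mul(-1, 3378999)) = Add(Rational(412948, 5369), Mul(-1, 3378999)) = Add(Rational(412948, 5369), -3378999) = Rational(-18141432683, 5369)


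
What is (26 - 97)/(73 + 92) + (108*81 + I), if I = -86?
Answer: 1429159/165 ≈ 8661.6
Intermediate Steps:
(26 - 97)/(73 + 92) + (108*81 + I) = (26 - 97)/(73 + 92) + (108*81 - 86) = -71/165 + (8748 - 86) = (1/165)*(-71) + 8662 = -71/165 + 8662 = 1429159/165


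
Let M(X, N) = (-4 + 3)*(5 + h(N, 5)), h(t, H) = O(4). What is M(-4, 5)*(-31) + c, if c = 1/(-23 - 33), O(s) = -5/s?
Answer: 6509/56 ≈ 116.23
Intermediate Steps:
h(t, H) = -5/4
c = -1/56 (c = 1/(-56) = -1/56 ≈ -0.017857)
M(X, N) = -15/4 (M(X, N) = (-4 + 3)*(5 - 5/4) = -1*15/4 = -15/4)
M(-4, 5)*(-31) + c = -15/4*(-31) - 1/56 = 465/4 - 1/56 = 6509/56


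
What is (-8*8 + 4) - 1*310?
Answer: -370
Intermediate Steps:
(-8*8 + 4) - 1*310 = (-64 + 4) - 310 = -60 - 310 = -370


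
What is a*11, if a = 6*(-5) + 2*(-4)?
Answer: -418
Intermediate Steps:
a = -38 (a = -30 - 8 = -38)
a*11 = -38*11 = -418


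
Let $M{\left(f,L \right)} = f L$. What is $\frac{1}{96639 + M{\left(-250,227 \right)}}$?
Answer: $\frac{1}{39889} \approx 2.507 \cdot 10^{-5}$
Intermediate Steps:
$M{\left(f,L \right)} = L f$
$\frac{1}{96639 + M{\left(-250,227 \right)}} = \frac{1}{96639 + 227 \left(-250\right)} = \frac{1}{96639 - 56750} = \frac{1}{39889}$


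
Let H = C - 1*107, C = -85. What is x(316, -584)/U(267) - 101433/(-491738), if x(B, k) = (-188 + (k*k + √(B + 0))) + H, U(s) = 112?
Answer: 2991690989/983476 + √79/56 ≈ 3042.1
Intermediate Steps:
H = -192 (H = -85 - 1*107 = -85 - 107 = -192)
x(B, k) = -380 + √B + k² (x(B, k) = (-188 + (k*k + √(B + 0))) - 192 = (-188 + (k² + √B)) - 192 = (-188 + (√B + k²)) - 192 = (-188 + √B + k²) - 192 = -380 + √B + k²)
x(316, -584)/U(267) - 101433/(-491738) = (-380 + √316 + (-584)²)/112 - 101433/(-491738) = (-380 + 2*√79 + 341056)*(1/112) - 101433*(-1/491738) = (340676 + 2*√79)*(1/112) + 101433/491738 = (12167/4 + √79/56) + 101433/491738 = 2991690989/983476 + √79/56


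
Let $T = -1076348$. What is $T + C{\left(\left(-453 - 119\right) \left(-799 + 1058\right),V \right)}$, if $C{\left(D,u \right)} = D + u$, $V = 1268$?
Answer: $-1223228$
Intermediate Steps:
$T + C{\left(\left(-453 - 119\right) \left(-799 + 1058\right),V \right)} = -1076348 + \left(\left(-453 - 119\right) \left(-799 + 1058\right) + 1268\right) = -1076348 + \left(\left(-572\right) 259 + 1268\right) = -1076348 + \left(-148148 + 1268\right) = -1076348 - 146880 = -1223228$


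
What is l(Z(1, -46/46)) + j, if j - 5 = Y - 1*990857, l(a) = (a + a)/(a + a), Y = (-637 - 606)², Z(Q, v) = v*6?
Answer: 554198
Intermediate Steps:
Z(Q, v) = 6*v
Y = 1545049 (Y = (-1243)² = 1545049)
l(a) = 1 (l(a) = (2*a)/((2*a)) = (2*a)*(1/(2*a)) = 1)
j = 554197 (j = 5 + (1545049 - 1*990857) = 5 + (1545049 - 990857) = 5 + 554192 = 554197)
l(Z(1, -46/46)) + j = 1 + 554197 = 554198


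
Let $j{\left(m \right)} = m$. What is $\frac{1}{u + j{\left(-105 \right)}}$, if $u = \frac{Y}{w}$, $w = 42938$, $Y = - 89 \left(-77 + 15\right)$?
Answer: $- \frac{21469}{2251486} \approx -0.0095355$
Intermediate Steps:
$Y = 5518$ ($Y = \left(-89\right) \left(-62\right) = 5518$)
$u = \frac{2759}{21469}$ ($u = \frac{5518}{42938} = 5518 \cdot \frac{1}{42938} = \frac{2759}{21469} \approx 0.12851$)
$\frac{1}{u + j{\left(-105 \right)}} = \frac{1}{\frac{2759}{21469} - 105} = \frac{1}{- \frac{2251486}{21469}} = - \frac{21469}{2251486}$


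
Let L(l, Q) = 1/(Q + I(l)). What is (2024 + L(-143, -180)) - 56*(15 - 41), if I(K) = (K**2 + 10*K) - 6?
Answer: 65538841/18833 ≈ 3480.0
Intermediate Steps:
I(K) = -6 + K**2 + 10*K
L(l, Q) = 1/(-6 + Q + l**2 + 10*l) (L(l, Q) = 1/(Q + (-6 + l**2 + 10*l)) = 1/(-6 + Q + l**2 + 10*l))
(2024 + L(-143, -180)) - 56*(15 - 41) = (2024 + 1/(-6 - 180 + (-143)**2 + 10*(-143))) - 56*(15 - 41) = (2024 + 1/(-6 - 180 + 20449 - 1430)) - 56*(-26) = (2024 + 1/18833) + 1456 = 38117993/18833 + 1456 = 65538841/18833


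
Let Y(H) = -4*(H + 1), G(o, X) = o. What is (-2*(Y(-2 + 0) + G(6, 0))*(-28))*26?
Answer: 14560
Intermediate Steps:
Y(H) = -4 - 4*H (Y(H) = -4*(1 + H) = -4 - 4*H)
(-2*(Y(-2 + 0) + G(6, 0))*(-28))*26 = (-2*((-4 - 4*(-2 + 0)) + 6)*(-28))*26 = (-2*((-4 - 4*(-2)) + 6)*(-28))*26 = (-2*((-4 + 8) + 6)*(-28))*26 = (-2*(4 + 6)*(-28))*26 = (-2*10*(-28))*26 = -20*(-28)*26 = 560*26 = 14560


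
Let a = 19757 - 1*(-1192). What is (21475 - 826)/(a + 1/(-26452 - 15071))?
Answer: 857408427/869865326 ≈ 0.98568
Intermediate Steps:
a = 20949 (a = 19757 + 1192 = 20949)
(21475 - 826)/(a + 1/(-26452 - 15071)) = (21475 - 826)/(20949 + 1/(-26452 - 15071)) = 20649/(20949 + 1/(-41523)) = 20649/(20949 - 1/41523) = 20649/(869865326/41523) = 20649*(41523/869865326) = 857408427/869865326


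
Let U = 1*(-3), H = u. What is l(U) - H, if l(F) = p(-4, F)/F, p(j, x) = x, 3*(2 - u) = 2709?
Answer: 902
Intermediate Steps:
u = -901 (u = 2 - ⅓*2709 = 2 - 903 = -901)
H = -901
U = -3
l(F) = 1 (l(F) = F/F = 1)
l(U) - H = 1 - 1*(-901) = 1 + 901 = 902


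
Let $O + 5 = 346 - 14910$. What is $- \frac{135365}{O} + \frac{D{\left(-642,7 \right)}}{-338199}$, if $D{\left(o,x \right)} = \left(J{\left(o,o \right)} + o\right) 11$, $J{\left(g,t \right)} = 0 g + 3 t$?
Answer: $\frac{15397284249}{1642407077} \approx 9.3748$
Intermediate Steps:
$J{\left(g,t \right)} = 3 t$ ($J{\left(g,t \right)} = 0 + 3 t = 3 t$)
$D{\left(o,x \right)} = 44 o$ ($D{\left(o,x \right)} = \left(3 o + o\right) 11 = 4 o 11 = 44 o$)
$O = -14569$ ($O = -5 + \left(346 - 14910\right) = -5 - 14564 = -14569$)
$- \frac{135365}{O} + \frac{D{\left(-642,7 \right)}}{-338199} = - \frac{135365}{-14569} + \frac{44 \left(-642\right)}{-338199} = \left(-135365\right) \left(- \frac{1}{14569}\right) - - \frac{9416}{112733} = \frac{135365}{14569} + \frac{9416}{112733} = \frac{15397284249}{1642407077}$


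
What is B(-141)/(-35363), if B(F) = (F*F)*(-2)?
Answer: 39762/35363 ≈ 1.1244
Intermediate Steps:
B(F) = -2*F² (B(F) = F²*(-2) = -2*F²)
B(-141)/(-35363) = -2*(-141)²/(-35363) = -2*19881*(-1/35363) = -39762*(-1/35363) = 39762/35363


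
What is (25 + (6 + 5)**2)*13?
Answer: 1898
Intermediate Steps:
(25 + (6 + 5)**2)*13 = (25 + 11**2)*13 = (25 + 121)*13 = 146*13 = 1898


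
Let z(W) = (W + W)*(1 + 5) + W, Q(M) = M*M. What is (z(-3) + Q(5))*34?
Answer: -476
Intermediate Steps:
Q(M) = M²
z(W) = 13*W (z(W) = (2*W)*6 + W = 12*W + W = 13*W)
(z(-3) + Q(5))*34 = (13*(-3) + 5²)*34 = (-39 + 25)*34 = -14*34 = -476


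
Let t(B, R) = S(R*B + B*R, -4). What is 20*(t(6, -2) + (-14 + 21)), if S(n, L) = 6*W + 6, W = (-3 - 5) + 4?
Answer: -220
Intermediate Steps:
W = -4 (W = -8 + 4 = -4)
S(n, L) = -18 (S(n, L) = 6*(-4) + 6 = -24 + 6 = -18)
t(B, R) = -18
20*(t(6, -2) + (-14 + 21)) = 20*(-18 + (-14 + 21)) = 20*(-18 + 7) = 20*(-11) = -220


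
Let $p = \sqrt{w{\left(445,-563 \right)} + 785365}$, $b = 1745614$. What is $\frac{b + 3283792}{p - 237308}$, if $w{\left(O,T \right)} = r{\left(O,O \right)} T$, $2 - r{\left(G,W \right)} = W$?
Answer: $- \frac{596759139524}{28157026045} - \frac{2514703 \sqrt{1034774}}{28157026045} \approx -21.285$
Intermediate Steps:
$r{\left(G,W \right)} = 2 - W$
$w{\left(O,T \right)} = T \left(2 - O\right)$ ($w{\left(O,T \right)} = \left(2 - O\right) T = T \left(2 - O\right)$)
$p = \sqrt{1034774}$ ($p = \sqrt{- 563 \left(2 - 445\right) + 785365} = \sqrt{\left(-563\right) \left(-443\right) + 785365} = \sqrt{249409 + 785365} = \sqrt{1034774} \approx 1017.2$)
$\frac{b + 3283792}{p - 237308} = \frac{1745614 + 3283792}{\sqrt{1034774} - 237308} = \frac{5029406}{-237308 + \sqrt{1034774}}$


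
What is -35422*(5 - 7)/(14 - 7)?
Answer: 70844/7 ≈ 10121.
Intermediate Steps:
-35422*(5 - 7)/(14 - 7) = -(-70844)/7 = -35422*(-2/7) = 70844/7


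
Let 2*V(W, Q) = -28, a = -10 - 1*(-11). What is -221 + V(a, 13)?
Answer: -235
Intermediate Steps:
a = 1 (a = -10 + 11 = 1)
V(W, Q) = -14 (V(W, Q) = (½)*(-28) = -14)
-221 + V(a, 13) = -221 - 14 = -235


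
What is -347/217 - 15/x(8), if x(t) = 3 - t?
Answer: 304/217 ≈ 1.4009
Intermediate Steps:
-347/217 - 15/x(8) = -347/217 - 15/(3 - 1*8) = -347*1/217 - 15/(3 - 8) = -347/217 - 15/(-5) = -347/217 - 15*(-⅕) = -347/217 + 3 = 304/217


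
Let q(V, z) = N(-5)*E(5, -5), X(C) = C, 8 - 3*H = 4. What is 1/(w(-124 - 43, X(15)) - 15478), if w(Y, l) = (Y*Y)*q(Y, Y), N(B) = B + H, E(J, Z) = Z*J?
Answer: 3/7623041 ≈ 3.9354e-7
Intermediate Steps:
H = 4/3 (H = 8/3 - ⅓*4 = 8/3 - 4/3 = 4/3 ≈ 1.3333)
E(J, Z) = J*Z
N(B) = 4/3 + B (N(B) = B + 4/3 = 4/3 + B)
q(V, z) = 275/3 (q(V, z) = (4/3 - 5)*(5*(-5)) = -11/3*(-25) = 275/3)
w(Y, l) = 275*Y²/3 (w(Y, l) = (Y*Y)*(275/3) = Y²*(275/3) = 275*Y²/3)
1/(w(-124 - 43, X(15)) - 15478) = 1/(275*(-124 - 43)²/3 - 15478) = 1/((275/3)*(-167)² - 15478) = 1/((275/3)*27889 - 15478) = 1/(7669475/3 - 15478) = 1/(7623041/3) = 3/7623041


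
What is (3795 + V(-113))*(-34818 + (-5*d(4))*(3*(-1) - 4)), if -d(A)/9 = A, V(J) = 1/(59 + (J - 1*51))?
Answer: -684578332/5 ≈ -1.3692e+8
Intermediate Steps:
V(J) = 1/(8 + J) (V(J) = 1/(59 + (J - 51)) = 1/(59 + (-51 + J)) = 1/(8 + J))
d(A) = -9*A
(3795 + V(-113))*(-34818 + (-5*d(4))*(3*(-1) - 4)) = (3795 + 1/(8 - 113))*(-34818 + (-(-45)*4)*(3*(-1) - 4)) = (3795 + 1/(-105))*(-34818 + (-5*(-36))*(-3 - 4)) = (3795 - 1/105)*(-34818 + 180*(-7)) = 398474*(-34818 - 1260)/105 = (398474/105)*(-36078) = -684578332/5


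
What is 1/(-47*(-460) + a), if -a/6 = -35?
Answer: 1/21830 ≈ 4.5808e-5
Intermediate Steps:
a = 210 (a = -6*(-35) = 210)
1/(-47*(-460) + a) = 1/(-47*(-460) + 210) = 1/(21620 + 210) = 1/21830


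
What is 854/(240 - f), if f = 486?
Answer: -427/123 ≈ -3.4715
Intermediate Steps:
854/(240 - f) = 854/(240 - 1*486) = 854/(240 - 486) = 854/(-246) = 854*(-1/246) = -427/123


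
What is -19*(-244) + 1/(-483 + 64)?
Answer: 1942483/419 ≈ 4636.0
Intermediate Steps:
-19*(-244) + 1/(-483 + 64) = 4636 + 1/(-419) = 4636 - 1/419 = 1942483/419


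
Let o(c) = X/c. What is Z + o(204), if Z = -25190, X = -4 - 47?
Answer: -100761/4 ≈ -25190.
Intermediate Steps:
X = -51
o(c) = -51/c
Z + o(204) = -25190 - 51/204 = -25190 - 51*1/204 = -25190 - ¼ = -100761/4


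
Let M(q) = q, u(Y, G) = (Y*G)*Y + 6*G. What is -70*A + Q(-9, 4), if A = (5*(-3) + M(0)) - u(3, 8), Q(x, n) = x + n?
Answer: 9445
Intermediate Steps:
u(Y, G) = 6*G + G*Y**2 (u(Y, G) = (G*Y)*Y + 6*G = G*Y**2 + 6*G = 6*G + G*Y**2)
Q(x, n) = n + x
A = -135 (A = (5*(-3) + 0) - 8*(6 + 3**2) = (-15 + 0) - 8*(6 + 9) = -15 - 8*15 = -15 - 1*120 = -15 - 120 = -135)
-70*A + Q(-9, 4) = -70*(-135) + (4 - 9) = 9450 - 5 = 9445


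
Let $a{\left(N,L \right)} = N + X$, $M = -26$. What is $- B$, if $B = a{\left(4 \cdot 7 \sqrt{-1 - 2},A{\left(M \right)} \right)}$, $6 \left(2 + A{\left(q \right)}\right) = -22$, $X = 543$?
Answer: $-543 - 28 i \sqrt{3} \approx -543.0 - 48.497 i$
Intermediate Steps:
$A{\left(q \right)} = - \frac{17}{3}$ ($A{\left(q \right)} = -2 + \frac{1}{6} \left(-22\right) = -2 - \frac{11}{3} = - \frac{17}{3}$)
$a{\left(N,L \right)} = 543 + N$ ($a{\left(N,L \right)} = N + 543 = 543 + N$)
$B = 543 + 28 i \sqrt{3}$ ($B = 543 + 4 \cdot 7 \sqrt{-1 - 2} = 543 + 28 \sqrt{-3} = 543 + 28 i \sqrt{3} \approx 543.0 + 48.497 i$)
$- B = - (543 + 28 i \sqrt{3}) = -543 - 28 i \sqrt{3}$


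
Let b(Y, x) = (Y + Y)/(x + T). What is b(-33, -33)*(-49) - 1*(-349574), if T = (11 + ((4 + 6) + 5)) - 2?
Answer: 1047644/3 ≈ 3.4921e+5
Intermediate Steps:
T = 24 (T = (11 + (10 + 5)) - 2 = (11 + 15) - 2 = 26 - 2 = 24)
b(Y, x) = 2*Y/(24 + x) (b(Y, x) = (Y + Y)/(x + 24) = (2*Y)/(24 + x) = 2*Y/(24 + x))
b(-33, -33)*(-49) - 1*(-349574) = (2*(-33)/(24 - 33))*(-49) - 1*(-349574) = (2*(-33)/(-9))*(-49) + 349574 = (2*(-33)*(-1/9))*(-49) + 349574 = (22/3)*(-49) + 349574 = -1078/3 + 349574 = 1047644/3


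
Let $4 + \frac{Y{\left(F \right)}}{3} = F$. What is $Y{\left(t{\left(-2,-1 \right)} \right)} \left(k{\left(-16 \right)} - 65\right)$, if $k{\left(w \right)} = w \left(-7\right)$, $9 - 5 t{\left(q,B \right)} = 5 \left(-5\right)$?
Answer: $\frac{1974}{5} \approx 394.8$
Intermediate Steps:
$t{\left(q,B \right)} = \frac{34}{5}$ ($t{\left(q,B \right)} = \frac{9}{5} - \frac{5 \left(-5\right)}{5} = \frac{9}{5} - -5 = \frac{9}{5} + 5 = \frac{34}{5}$)
$Y{\left(F \right)} = -12 + 3 F$
$k{\left(w \right)} = - 7 w$
$Y{\left(t{\left(-2,-1 \right)} \right)} \left(k{\left(-16 \right)} - 65\right) = \left(-12 + 3 \cdot \frac{34}{5}\right) \left(\left(-7\right) \left(-16\right) - 65\right) = \left(-12 + \frac{102}{5}\right) \left(112 - 65\right) = \frac{42}{5} \cdot 47 = \frac{1974}{5}$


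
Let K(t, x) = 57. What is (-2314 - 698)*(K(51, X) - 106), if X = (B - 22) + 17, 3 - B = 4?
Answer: 147588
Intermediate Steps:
B = -1 (B = 3 - 1*4 = 3 - 4 = -1)
X = -6 (X = (-1 - 22) + 17 = -23 + 17 = -6)
(-2314 - 698)*(K(51, X) - 106) = (-2314 - 698)*(57 - 106) = -3012*(-49) = 147588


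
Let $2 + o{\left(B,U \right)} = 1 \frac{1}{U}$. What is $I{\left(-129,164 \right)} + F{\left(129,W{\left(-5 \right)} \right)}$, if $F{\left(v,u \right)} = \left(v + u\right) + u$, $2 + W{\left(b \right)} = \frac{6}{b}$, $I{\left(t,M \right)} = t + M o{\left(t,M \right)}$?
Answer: $- \frac{1667}{5} \approx -333.4$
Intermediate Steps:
$o{\left(B,U \right)} = -2 + \frac{1}{U}$ ($o{\left(B,U \right)} = -2 + 1 \frac{1}{U} = -2 + \frac{1}{U}$)
$I{\left(t,M \right)} = t + M \left(-2 + \frac{1}{M}\right)$
$W{\left(b \right)} = -2 + \frac{6}{b}$
$F{\left(v,u \right)} = v + 2 u$ ($F{\left(v,u \right)} = \left(u + v\right) + u = v + 2 u$)
$I{\left(-129,164 \right)} + F{\left(129,W{\left(-5 \right)} \right)} = \left(1 - 129 - 328\right) + \left(129 + 2 \left(-2 + \frac{6}{-5}\right)\right) = \left(1 - 129 - 328\right) + \left(129 + 2 \left(-2 + 6 \left(- \frac{1}{5}\right)\right)\right) = -456 + \left(129 + 2 \left(-2 - \frac{6}{5}\right)\right) = -456 + \left(129 + 2 \left(- \frac{16}{5}\right)\right) = -456 + \left(129 - \frac{32}{5}\right) = -456 + \frac{613}{5} = - \frac{1667}{5}$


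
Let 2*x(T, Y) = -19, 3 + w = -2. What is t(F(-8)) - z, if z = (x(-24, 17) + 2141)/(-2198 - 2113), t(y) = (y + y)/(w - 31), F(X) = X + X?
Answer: 11927/8622 ≈ 1.3833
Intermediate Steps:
w = -5 (w = -3 - 2 = -5)
F(X) = 2*X
x(T, Y) = -19/2 (x(T, Y) = (½)*(-19) = -19/2)
t(y) = -y/18 (t(y) = (y + y)/(-5 - 31) = (2*y)/(-36) = (2*y)*(-1/36) = -y/18)
z = -1421/2874 (z = (-19/2 + 2141)/(-2198 - 2113) = (4263/2)/(-4311) = (4263/2)*(-1/4311) = -1421/2874 ≈ -0.49443)
t(F(-8)) - z = -(-8)/9 - 1*(-1421/2874) = -1/18*(-16) + 1421/2874 = 8/9 + 1421/2874 = 11927/8622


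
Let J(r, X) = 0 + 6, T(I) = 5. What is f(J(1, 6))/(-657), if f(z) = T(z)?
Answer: -5/657 ≈ -0.0076104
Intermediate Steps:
J(r, X) = 6
f(z) = 5
f(J(1, 6))/(-657) = 5/(-657) = 5*(-1/657) = -5/657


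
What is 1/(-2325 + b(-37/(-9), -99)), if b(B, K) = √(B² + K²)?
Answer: -7533/17482415 - 9*√31810/87412075 ≈ -0.00044925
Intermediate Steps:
1/(-2325 + b(-37/(-9), -99)) = 1/(-2325 + √((-37/(-9))² + (-99)²)) = 1/(-2325 + √((-37*(-⅑))² + 9801)) = 1/(-2325 + √((37/9)² + 9801)) = 1/(-2325 + √(1369/81 + 9801)) = 1/(-2325 + √(795250/81)) = 1/(-2325 + 5*√31810/9)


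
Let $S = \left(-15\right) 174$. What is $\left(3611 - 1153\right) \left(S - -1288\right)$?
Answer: $-3249476$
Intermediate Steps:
$S = -2610$
$\left(3611 - 1153\right) \left(S - -1288\right) = \left(3611 - 1153\right) \left(-2610 - -1288\right) = 2458 \left(-2610 + 1288\right) = 2458 \left(-1322\right) = -3249476$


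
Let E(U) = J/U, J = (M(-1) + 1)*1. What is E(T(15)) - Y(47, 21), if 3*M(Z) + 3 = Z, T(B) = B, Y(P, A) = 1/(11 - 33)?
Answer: 23/990 ≈ 0.023232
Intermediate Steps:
Y(P, A) = -1/22 (Y(P, A) = 1/(-22) = -1/22)
M(Z) = -1 + Z/3
J = -⅓ (J = ((-1 + (⅓)*(-1)) + 1)*1 = ((-1 - ⅓) + 1)*1 = (-4/3 + 1)*1 = -⅓*1 = -⅓ ≈ -0.33333)
E(U) = -1/(3*U)
E(T(15)) - Y(47, 21) = -⅓/15 - 1*(-1/22) = -⅓*1/15 + 1/22 = -1/45 + 1/22 = 23/990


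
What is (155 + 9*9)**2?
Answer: 55696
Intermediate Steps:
(155 + 9*9)**2 = (155 + 81)**2 = 236**2 = 55696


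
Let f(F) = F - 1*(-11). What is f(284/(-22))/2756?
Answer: -21/30316 ≈ -0.00069270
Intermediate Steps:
f(F) = 11 + F (f(F) = F + 11 = 11 + F)
f(284/(-22))/2756 = (11 + 284/(-22))/2756 = (11 + 284*(-1/22))*(1/2756) = (11 - 142/11)*(1/2756) = -21/11*1/2756 = -21/30316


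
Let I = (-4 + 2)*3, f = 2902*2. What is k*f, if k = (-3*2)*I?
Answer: 208944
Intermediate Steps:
f = 5804
I = -6 (I = -2*3 = -6)
k = 36 (k = -3*2*(-6) = -6*(-6) = 36)
k*f = 36*5804 = 208944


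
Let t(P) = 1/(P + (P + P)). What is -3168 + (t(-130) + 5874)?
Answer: 1055339/390 ≈ 2706.0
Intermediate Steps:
t(P) = 1/(3*P) (t(P) = 1/(P + 2*P) = 1/(3*P))
-3168 + (t(-130) + 5874) = -3168 + ((⅓)/(-130) + 5874) = -3168 + ((⅓)*(-1/130) + 5874) = -3168 + (-1/390 + 5874) = -3168 + 2290859/390 = 1055339/390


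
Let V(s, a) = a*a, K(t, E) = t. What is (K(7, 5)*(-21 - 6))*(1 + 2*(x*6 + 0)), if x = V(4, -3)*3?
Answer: -61425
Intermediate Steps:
V(s, a) = a²
x = 27 (x = (-3)²*3 = 9*3 = 27)
(K(7, 5)*(-21 - 6))*(1 + 2*(x*6 + 0)) = (7*(-21 - 6))*(1 + 2*(27*6 + 0)) = (7*(-27))*(1 + 2*(162 + 0)) = -189*(1 + 2*162) = -189*(1 + 324) = -189*325 = -61425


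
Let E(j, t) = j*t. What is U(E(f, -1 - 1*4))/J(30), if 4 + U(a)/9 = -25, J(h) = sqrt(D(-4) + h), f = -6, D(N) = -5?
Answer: -261/5 ≈ -52.200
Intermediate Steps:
J(h) = sqrt(-5 + h)
U(a) = -261 (U(a) = -36 + 9*(-25) = -36 - 225 = -261)
U(E(f, -1 - 1*4))/J(30) = -261/sqrt(-5 + 30) = -261/(sqrt(25)) = -261/5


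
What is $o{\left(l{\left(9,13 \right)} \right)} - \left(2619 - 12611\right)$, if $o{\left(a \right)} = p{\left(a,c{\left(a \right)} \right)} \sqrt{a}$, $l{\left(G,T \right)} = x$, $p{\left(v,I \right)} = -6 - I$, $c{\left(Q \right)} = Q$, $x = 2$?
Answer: $9992 - 8 \sqrt{2} \approx 9980.7$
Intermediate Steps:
$l{\left(G,T \right)} = 2$
$o{\left(a \right)} = \sqrt{a} \left(-6 - a\right)$ ($o{\left(a \right)} = \left(-6 - a\right) \sqrt{a} = \sqrt{a} \left(-6 - a\right)$)
$o{\left(l{\left(9,13 \right)} \right)} - \left(2619 - 12611\right) = \sqrt{2} \left(-6 - 2\right) - \left(2619 - 12611\right) = \sqrt{2} \left(-8\right) - -9992 = - 8 \sqrt{2} + 9992 = 9992 - 8 \sqrt{2}$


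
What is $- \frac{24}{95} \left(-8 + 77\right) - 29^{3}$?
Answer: $- \frac{2318611}{95} \approx -24406.0$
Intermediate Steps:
$- \frac{24}{95} \left(-8 + 77\right) - 29^{3} = \left(-24\right) \frac{1}{95} \cdot 69 - 24389 = \left(- \frac{24}{95}\right) 69 - 24389 = - \frac{1656}{95} - 24389 = - \frac{2318611}{95}$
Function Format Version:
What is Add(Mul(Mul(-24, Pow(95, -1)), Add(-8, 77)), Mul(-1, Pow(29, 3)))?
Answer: Rational(-2318611, 95) ≈ -24406.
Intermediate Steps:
Add(Mul(Mul(-24, Pow(95, -1)), Add(-8, 77)), Mul(-1, Pow(29, 3))) = Add(Mul(Mul(-24, Rational(1, 95)), 69), Mul(-1, 24389)) = Add(Mul(Rational(-24, 95), 69), -24389) = Add(Rational(-1656, 95), -24389) = Rational(-2318611, 95)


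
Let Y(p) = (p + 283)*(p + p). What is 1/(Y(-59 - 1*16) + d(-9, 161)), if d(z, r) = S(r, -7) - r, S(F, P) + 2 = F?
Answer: -1/31202 ≈ -3.2049e-5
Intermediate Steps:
S(F, P) = -2 + F
d(z, r) = -2 (d(z, r) = (-2 + r) - r = -2)
Y(p) = 2*p*(283 + p) (Y(p) = (283 + p)*(2*p) = 2*p*(283 + p))
1/(Y(-59 - 1*16) + d(-9, 161)) = 1/(2*(-59 - 1*16)*(283 + (-59 - 1*16)) - 2) = 1/(2*(-59 - 16)*(283 + (-59 - 16)) - 2) = 1/(2*(-75)*(283 - 75) - 2) = 1/(2*(-75)*208 - 2) = 1/(-31200 - 2) = 1/(-31202) = -1/31202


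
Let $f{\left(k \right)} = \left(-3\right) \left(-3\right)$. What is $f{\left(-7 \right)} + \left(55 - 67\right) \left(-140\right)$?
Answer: $1689$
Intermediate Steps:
$f{\left(k \right)} = 9$
$f{\left(-7 \right)} + \left(55 - 67\right) \left(-140\right) = 9 + \left(55 - 67\right) \left(-140\right) = 9 - -1680 = 9 + 1680 = 1689$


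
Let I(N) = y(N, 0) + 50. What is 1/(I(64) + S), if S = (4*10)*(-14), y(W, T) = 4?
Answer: -1/506 ≈ -0.0019763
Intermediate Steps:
I(N) = 54 (I(N) = 4 + 50 = 54)
S = -560 (S = 40*(-14) = -560)
1/(I(64) + S) = 1/(54 - 560) = 1/(-506) = -1/506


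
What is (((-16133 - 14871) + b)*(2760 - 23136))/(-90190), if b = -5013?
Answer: -366941196/45095 ≈ -8137.1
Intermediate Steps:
(((-16133 - 14871) + b)*(2760 - 23136))/(-90190) = (((-16133 - 14871) - 5013)*(2760 - 23136))/(-90190) = ((-31004 - 5013)*(-20376))*(-1/90190) = -36017*(-20376)*(-1/90190) = 733882392*(-1/90190) = -366941196/45095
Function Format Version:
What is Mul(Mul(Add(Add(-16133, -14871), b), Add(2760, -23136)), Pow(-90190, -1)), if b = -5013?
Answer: Rational(-366941196, 45095) ≈ -8137.1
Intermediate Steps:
Mul(Mul(Add(Add(-16133, -14871), b), Add(2760, -23136)), Pow(-90190, -1)) = Mul(Mul(Add(Add(-16133, -14871), -5013), Add(2760, -23136)), Pow(-90190, -1)) = Mul(Mul(Add(-31004, -5013), -20376), Rational(-1, 90190)) = Mul(Mul(-36017, -20376), Rational(-1, 90190)) = Mul(733882392, Rational(-1, 90190)) = Rational(-366941196, 45095)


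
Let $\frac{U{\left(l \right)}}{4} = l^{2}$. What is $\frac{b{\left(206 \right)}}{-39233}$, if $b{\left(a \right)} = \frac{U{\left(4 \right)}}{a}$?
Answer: $- \frac{32}{4040999} \approx -7.9188 \cdot 10^{-6}$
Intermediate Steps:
$U{\left(l \right)} = 4 l^{2}$
$b{\left(a \right)} = \frac{64}{a}$ ($b{\left(a \right)} = \frac{4 \cdot 4^{2}}{a} = \frac{4 \cdot 16}{a} = \frac{64}{a}$)
$\frac{b{\left(206 \right)}}{-39233} = \frac{64 \cdot \frac{1}{206}}{-39233} = 64 \cdot \frac{1}{206} \left(- \frac{1}{39233}\right) = \frac{32}{103} \left(- \frac{1}{39233}\right) = - \frac{32}{4040999}$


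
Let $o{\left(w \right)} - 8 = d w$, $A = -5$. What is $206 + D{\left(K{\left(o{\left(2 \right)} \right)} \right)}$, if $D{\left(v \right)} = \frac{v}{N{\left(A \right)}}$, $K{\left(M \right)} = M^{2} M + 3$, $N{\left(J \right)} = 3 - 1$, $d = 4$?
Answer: $\frac{4511}{2} \approx 2255.5$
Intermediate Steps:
$N{\left(J \right)} = 2$
$o{\left(w \right)} = 8 + 4 w$
$K{\left(M \right)} = 3 + M^{3}$ ($K{\left(M \right)} = M^{3} + 3 = 3 + M^{3}$)
$D{\left(v \right)} = \frac{v}{2}$
$206 + D{\left(K{\left(o{\left(2 \right)} \right)} \right)} = 206 + \frac{3 + \left(8 + 4 \cdot 2\right)^{3}}{2} = 206 + \frac{3 + \left(8 + 8\right)^{3}}{2} = 206 + \frac{3 + 16^{3}}{2} = 206 + \frac{3 + 4096}{2} = 206 + \frac{1}{2} \cdot 4099 = 206 + \frac{4099}{2} = \frac{4511}{2}$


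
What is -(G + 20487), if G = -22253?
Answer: 1766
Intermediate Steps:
-(G + 20487) = -(-22253 + 20487) = -1*(-1766) = 1766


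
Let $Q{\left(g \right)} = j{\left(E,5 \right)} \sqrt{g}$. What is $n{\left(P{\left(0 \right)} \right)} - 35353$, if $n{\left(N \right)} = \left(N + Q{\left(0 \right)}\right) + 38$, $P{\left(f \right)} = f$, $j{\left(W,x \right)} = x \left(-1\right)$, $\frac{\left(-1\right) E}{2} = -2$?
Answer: $-35315$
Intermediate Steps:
$E = 4$ ($E = \left(-2\right) \left(-2\right) = 4$)
$j{\left(W,x \right)} = - x$
$Q{\left(g \right)} = - 5 \sqrt{g}$ ($Q{\left(g \right)} = \left(-1\right) 5 \sqrt{g} = - 5 \sqrt{g}$)
$n{\left(N \right)} = 38 + N$ ($n{\left(N \right)} = \left(N - 5 \sqrt{0}\right) + 38 = \left(N - 0\right) + 38 = \left(N + 0\right) + 38 = N + 38 = 38 + N$)
$n{\left(P{\left(0 \right)} \right)} - 35353 = \left(38 + 0\right) - 35353 = 38 - 35353 = -35315$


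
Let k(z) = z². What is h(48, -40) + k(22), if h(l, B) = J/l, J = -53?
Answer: 23179/48 ≈ 482.90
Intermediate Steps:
h(l, B) = -53/l
h(48, -40) + k(22) = -53/48 + 22² = -53*1/48 + 484 = -53/48 + 484 = 23179/48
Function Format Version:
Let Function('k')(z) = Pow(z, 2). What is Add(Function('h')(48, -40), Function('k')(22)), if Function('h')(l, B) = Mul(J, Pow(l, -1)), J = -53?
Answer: Rational(23179, 48) ≈ 482.90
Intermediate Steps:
Function('h')(l, B) = Mul(-53, Pow(l, -1))
Add(Function('h')(48, -40), Function('k')(22)) = Add(Mul(-53, Pow(48, -1)), Pow(22, 2)) = Add(Mul(-53, Rational(1, 48)), 484) = Add(Rational(-53, 48), 484) = Rational(23179, 48)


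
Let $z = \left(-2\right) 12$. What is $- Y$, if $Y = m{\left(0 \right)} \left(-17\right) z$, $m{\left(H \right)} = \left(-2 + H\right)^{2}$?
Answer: $-1632$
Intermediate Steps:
$z = -24$
$Y = 1632$ ($Y = \left(-2 + 0\right)^{2} \left(-17\right) \left(-24\right) = \left(-2\right)^{2} \left(-17\right) \left(-24\right) = 4 \left(-17\right) \left(-24\right) = \left(-68\right) \left(-24\right) = 1632$)
$- Y = \left(-1\right) 1632 = -1632$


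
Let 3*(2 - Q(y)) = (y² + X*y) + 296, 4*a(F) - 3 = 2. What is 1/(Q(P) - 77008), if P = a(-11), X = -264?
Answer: -16/1231923 ≈ -1.2988e-5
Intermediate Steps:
a(F) = 5/4 (a(F) = ¾ + (¼)*2 = ¾ + ½ = 5/4)
P = 5/4 ≈ 1.2500
Q(y) = -290/3 + 88*y - y²/3 (Q(y) = 2 - ((y² - 264*y) + 296)/3 = 2 - (296 + y² - 264*y)/3 = 2 + (-296/3 + 88*y - y²/3) = -290/3 + 88*y - y²/3)
1/(Q(P) - 77008) = 1/((-290/3 + 88*(5/4) - (5/4)²/3) - 77008) = 1/((-290/3 + 110 - ⅓*25/16) - 77008) = 1/((-290/3 + 110 - 25/48) - 77008) = 1/(205/16 - 77008) = 1/(-1231923/16) = -16/1231923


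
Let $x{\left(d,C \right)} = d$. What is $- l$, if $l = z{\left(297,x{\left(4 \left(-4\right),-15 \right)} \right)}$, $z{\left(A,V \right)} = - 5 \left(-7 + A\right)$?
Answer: $1450$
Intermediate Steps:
$z{\left(A,V \right)} = 35 - 5 A$
$l = -1450$ ($l = 35 - 1485 = -1450$)
$- l = \left(-1\right) \left(-1450\right) = 1450$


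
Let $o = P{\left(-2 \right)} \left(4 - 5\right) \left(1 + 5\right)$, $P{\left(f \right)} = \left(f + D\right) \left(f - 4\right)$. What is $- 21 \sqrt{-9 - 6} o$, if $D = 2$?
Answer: $0$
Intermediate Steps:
$P{\left(f \right)} = \left(-4 + f\right) \left(2 + f\right)$ ($P{\left(f \right)} = \left(f + 2\right) \left(f - 4\right) = \left(2 + f\right) \left(-4 + f\right) = \left(-4 + f\right) \left(2 + f\right)$)
$o = 0$ ($o = \left(-8 + \left(-2\right)^{2} - -4\right) \left(4 - 5\right) \left(1 + 5\right) = \left(-8 + 4 + 4\right) \left(\left(-1\right) 6\right) = 0 \left(-6\right) = 0$)
$- 21 \sqrt{-9 - 6} o = - 21 \sqrt{-9 - 6} \cdot 0 = - 21 \sqrt{-15} \cdot 0 = - 21 i \sqrt{15} \cdot 0 = 0$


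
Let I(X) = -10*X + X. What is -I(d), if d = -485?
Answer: -4365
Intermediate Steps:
I(X) = -9*X
-I(d) = -(-9)*(-485) = -1*4365 = -4365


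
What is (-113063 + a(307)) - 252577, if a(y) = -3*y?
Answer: -366561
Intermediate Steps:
(-113063 + a(307)) - 252577 = (-113063 - 3*307) - 252577 = (-113063 - 921) - 252577 = -113984 - 252577 = -366561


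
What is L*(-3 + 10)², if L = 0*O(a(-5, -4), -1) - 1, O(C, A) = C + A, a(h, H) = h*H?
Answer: -49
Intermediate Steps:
a(h, H) = H*h
O(C, A) = A + C
L = -1 (L = 0*(-1 - 4*(-5)) - 1 = 0*(-1 + 20) - 1 = 0*19 - 1 = 0 - 1 = -1)
L*(-3 + 10)² = -(-3 + 10)² = -1*7² = -1*49 = -49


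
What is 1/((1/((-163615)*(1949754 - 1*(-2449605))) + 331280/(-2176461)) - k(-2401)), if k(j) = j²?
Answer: -522206357165921295/3010415809481698900134382 ≈ -1.7347e-7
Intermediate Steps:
1/((1/((-163615)*(1949754 - 1*(-2449605))) + 331280/(-2176461)) - k(-2401)) = 1/((1/((-163615)*(1949754 - 1*(-2449605))) + 331280/(-2176461)) - 1*(-2401)²) = 1/((-1/(163615*(1949754 + 2449605)) + 331280*(-1/2176461)) - 1*5764801) = 1/((-1/163615/4399359 - 331280/2176461) - 5764801) = 1/((-1/163615*1/4399359 - 331280/2176461) - 5764801) = 1/((-1/719801122785 - 331280/2176461) - 5764801) = 1/(-79485238652797087/522206357165921295 - 5764801) = 1/(-3010415809481698900134382/522206357165921295) = -522206357165921295/3010415809481698900134382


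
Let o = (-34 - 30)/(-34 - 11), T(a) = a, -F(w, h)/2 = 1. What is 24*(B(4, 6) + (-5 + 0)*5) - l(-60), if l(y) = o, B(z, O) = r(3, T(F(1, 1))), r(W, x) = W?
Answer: -23824/45 ≈ -529.42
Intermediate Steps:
F(w, h) = -2 (F(w, h) = -2*1 = -2)
B(z, O) = 3
o = 64/45 (o = -64/(-45) = -64*(-1/45) = 64/45 ≈ 1.4222)
l(y) = 64/45
24*(B(4, 6) + (-5 + 0)*5) - l(-60) = 24*(3 + (-5 + 0)*5) - 1*64/45 = 24*(3 - 5*5) - 64/45 = 24*(3 - 25) - 64/45 = 24*(-22) - 64/45 = -528 - 64/45 = -23824/45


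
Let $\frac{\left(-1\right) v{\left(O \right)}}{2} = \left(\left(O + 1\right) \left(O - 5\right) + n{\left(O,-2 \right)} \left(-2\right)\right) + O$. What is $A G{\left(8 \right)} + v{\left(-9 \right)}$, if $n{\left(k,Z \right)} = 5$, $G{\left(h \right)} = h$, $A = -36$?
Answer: $-474$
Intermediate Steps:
$v{\left(O \right)} = 20 - 2 O - 2 \left(1 + O\right) \left(-5 + O\right)$ ($v{\left(O \right)} = - 2 \left(\left(\left(O + 1\right) \left(O - 5\right) + 5 \left(-2\right)\right) + O\right) = - 2 \left(\left(\left(1 + O\right) \left(-5 + O\right) - 10\right) + O\right) = - 2 \left(\left(-10 + \left(1 + O\right) \left(-5 + O\right)\right) + O\right) = - 2 \left(-10 + O + \left(1 + O\right) \left(-5 + O\right)\right) = 20 - 2 O - 2 \left(1 + O\right) \left(-5 + O\right)$)
$A G{\left(8 \right)} + v{\left(-9 \right)} = \left(-36\right) 8 + \left(30 - 2 \left(-9\right)^{2} + 6 \left(-9\right)\right) = -288 - 186 = -474$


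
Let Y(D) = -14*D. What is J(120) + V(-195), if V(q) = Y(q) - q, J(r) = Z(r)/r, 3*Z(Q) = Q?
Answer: 8776/3 ≈ 2925.3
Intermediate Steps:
Z(Q) = Q/3
J(r) = ⅓ (J(r) = (r/3)/r = ⅓)
V(q) = -15*q (V(q) = -14*q - q = -15*q)
J(120) + V(-195) = ⅓ - 15*(-195) = ⅓ + 2925 = 8776/3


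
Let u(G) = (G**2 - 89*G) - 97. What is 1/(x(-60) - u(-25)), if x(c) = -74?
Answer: -1/2827 ≈ -0.00035373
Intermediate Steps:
u(G) = -97 + G**2 - 89*G
1/(x(-60) - u(-25)) = 1/(-74 - (-97 + (-25)**2 - 89*(-25))) = 1/(-74 - (-97 + 625 + 2225)) = 1/(-74 - 1*2753) = 1/(-74 - 2753) = 1/(-2827) = -1/2827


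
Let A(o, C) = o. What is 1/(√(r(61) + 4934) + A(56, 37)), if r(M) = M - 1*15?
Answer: -14/461 + √1245/922 ≈ 0.0079008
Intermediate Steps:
r(M) = -15 + M (r(M) = M - 15 = -15 + M)
1/(√(r(61) + 4934) + A(56, 37)) = 1/(√((-15 + 61) + 4934) + 56) = 1/(√(46 + 4934) + 56) = 1/(√4980 + 56) = 1/(2*√1245 + 56) = 1/(56 + 2*√1245)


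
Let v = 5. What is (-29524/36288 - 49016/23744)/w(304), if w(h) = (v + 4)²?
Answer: -197681/5563728 ≈ -0.035530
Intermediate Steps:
w(h) = 81 (w(h) = (5 + 4)² = 9² = 81)
(-29524/36288 - 49016/23744)/w(304) = (-29524/36288 - 49016/23744)/81 = (-29524*1/36288 - 49016*1/23744)*(1/81) = (-7381/9072 - 6127/2968)*(1/81) = -197681/68688*1/81 = -197681/5563728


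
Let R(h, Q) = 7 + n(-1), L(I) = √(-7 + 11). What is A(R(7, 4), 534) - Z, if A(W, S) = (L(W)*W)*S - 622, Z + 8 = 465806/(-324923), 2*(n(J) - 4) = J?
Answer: 3444649606/324923 ≈ 10601.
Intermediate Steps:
L(I) = 2 (L(I) = √4 = 2)
n(J) = 4 + J/2
R(h, Q) = 21/2 (R(h, Q) = 7 + (4 + (½)*(-1)) = 7 + (4 - ½) = 7 + 7/2 = 21/2)
Z = -3065190/324923 (Z = -8 + 465806/(-324923) = -8 + 465806*(-1/324923) = -8 - 465806/324923 = -3065190/324923 ≈ -9.4336)
A(W, S) = -622 + 2*S*W (A(W, S) = (2*W)*S - 622 = 2*S*W - 622 = -622 + 2*S*W)
A(R(7, 4), 534) - Z = (-622 + 2*534*(21/2)) - 1*(-3065190/324923) = (-622 + 11214) + 3065190/324923 = 10592 + 3065190/324923 = 3444649606/324923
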